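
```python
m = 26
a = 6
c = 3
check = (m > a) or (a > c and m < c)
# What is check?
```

Trace (tracking check):
m = 26  # -> m = 26
a = 6  # -> a = 6
c = 3  # -> c = 3
check = m > a or (a > c and m < c)  # -> check = True

Answer: True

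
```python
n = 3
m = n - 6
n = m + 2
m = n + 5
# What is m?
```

Trace (tracking m):
n = 3  # -> n = 3
m = n - 6  # -> m = -3
n = m + 2  # -> n = -1
m = n + 5  # -> m = 4

Answer: 4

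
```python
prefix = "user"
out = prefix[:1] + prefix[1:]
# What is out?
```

Trace (tracking out):
prefix = 'user'  # -> prefix = 'user'
out = prefix[:1] + prefix[1:]  # -> out = 'user'

Answer: 'user'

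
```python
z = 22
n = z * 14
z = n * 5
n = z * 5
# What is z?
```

Answer: 1540

Derivation:
Trace (tracking z):
z = 22  # -> z = 22
n = z * 14  # -> n = 308
z = n * 5  # -> z = 1540
n = z * 5  # -> n = 7700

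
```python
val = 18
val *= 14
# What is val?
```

Trace (tracking val):
val = 18  # -> val = 18
val *= 14  # -> val = 252

Answer: 252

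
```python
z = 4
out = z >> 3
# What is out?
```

Trace (tracking out):
z = 4  # -> z = 4
out = z >> 3  # -> out = 0

Answer: 0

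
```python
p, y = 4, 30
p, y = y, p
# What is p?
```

Trace (tracking p):
p, y = (4, 30)  # -> p = 4, y = 30
p, y = (y, p)  # -> p = 30, y = 4

Answer: 30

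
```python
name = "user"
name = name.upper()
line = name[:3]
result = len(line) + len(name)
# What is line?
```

Trace (tracking line):
name = 'user'  # -> name = 'user'
name = name.upper()  # -> name = 'USER'
line = name[:3]  # -> line = 'USE'
result = len(line) + len(name)  # -> result = 7

Answer: 'USE'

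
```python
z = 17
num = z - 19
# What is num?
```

Answer: -2

Derivation:
Trace (tracking num):
z = 17  # -> z = 17
num = z - 19  # -> num = -2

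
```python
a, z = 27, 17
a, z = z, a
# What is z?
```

Answer: 27

Derivation:
Trace (tracking z):
a, z = (27, 17)  # -> a = 27, z = 17
a, z = (z, a)  # -> a = 17, z = 27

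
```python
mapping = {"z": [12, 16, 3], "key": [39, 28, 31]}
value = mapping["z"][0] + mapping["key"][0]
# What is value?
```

Answer: 51

Derivation:
Trace (tracking value):
mapping = {'z': [12, 16, 3], 'key': [39, 28, 31]}  # -> mapping = {'z': [12, 16, 3], 'key': [39, 28, 31]}
value = mapping['z'][0] + mapping['key'][0]  # -> value = 51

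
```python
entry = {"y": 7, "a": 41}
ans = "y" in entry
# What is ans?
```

Trace (tracking ans):
entry = {'y': 7, 'a': 41}  # -> entry = {'y': 7, 'a': 41}
ans = 'y' in entry  # -> ans = True

Answer: True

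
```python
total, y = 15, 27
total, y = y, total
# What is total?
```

Answer: 27

Derivation:
Trace (tracking total):
total, y = (15, 27)  # -> total = 15, y = 27
total, y = (y, total)  # -> total = 27, y = 15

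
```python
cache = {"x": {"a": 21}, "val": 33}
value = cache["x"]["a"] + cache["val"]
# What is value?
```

Answer: 54

Derivation:
Trace (tracking value):
cache = {'x': {'a': 21}, 'val': 33}  # -> cache = {'x': {'a': 21}, 'val': 33}
value = cache['x']['a'] + cache['val']  # -> value = 54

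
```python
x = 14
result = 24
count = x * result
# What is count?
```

Answer: 336

Derivation:
Trace (tracking count):
x = 14  # -> x = 14
result = 24  # -> result = 24
count = x * result  # -> count = 336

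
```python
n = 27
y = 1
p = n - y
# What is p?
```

Answer: 26

Derivation:
Trace (tracking p):
n = 27  # -> n = 27
y = 1  # -> y = 1
p = n - y  # -> p = 26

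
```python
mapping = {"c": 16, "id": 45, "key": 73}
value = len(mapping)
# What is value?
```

Answer: 3

Derivation:
Trace (tracking value):
mapping = {'c': 16, 'id': 45, 'key': 73}  # -> mapping = {'c': 16, 'id': 45, 'key': 73}
value = len(mapping)  # -> value = 3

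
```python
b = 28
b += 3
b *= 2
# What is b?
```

Answer: 62

Derivation:
Trace (tracking b):
b = 28  # -> b = 28
b += 3  # -> b = 31
b *= 2  # -> b = 62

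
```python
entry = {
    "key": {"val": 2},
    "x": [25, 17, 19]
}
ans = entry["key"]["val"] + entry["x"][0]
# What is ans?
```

Answer: 27

Derivation:
Trace (tracking ans):
entry = {'key': {'val': 2}, 'x': [25, 17, 19]}  # -> entry = {'key': {'val': 2}, 'x': [25, 17, 19]}
ans = entry['key']['val'] + entry['x'][0]  # -> ans = 27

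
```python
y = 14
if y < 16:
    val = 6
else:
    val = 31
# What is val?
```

Answer: 6

Derivation:
Trace (tracking val):
y = 14  # -> y = 14
if y < 16:  # condition is True
    val = 6  # -> val = 6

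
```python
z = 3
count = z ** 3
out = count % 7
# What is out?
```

Trace (tracking out):
z = 3  # -> z = 3
count = z ** 3  # -> count = 27
out = count % 7  # -> out = 6

Answer: 6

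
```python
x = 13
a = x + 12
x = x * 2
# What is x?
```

Trace (tracking x):
x = 13  # -> x = 13
a = x + 12  # -> a = 25
x = x * 2  # -> x = 26

Answer: 26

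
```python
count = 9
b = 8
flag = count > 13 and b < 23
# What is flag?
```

Answer: False

Derivation:
Trace (tracking flag):
count = 9  # -> count = 9
b = 8  # -> b = 8
flag = count > 13 and b < 23  # -> flag = False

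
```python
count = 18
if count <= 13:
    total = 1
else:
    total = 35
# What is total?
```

Trace (tracking total):
count = 18  # -> count = 18
if count <= 13:  # condition is False
else:
    total = 35  # -> total = 35

Answer: 35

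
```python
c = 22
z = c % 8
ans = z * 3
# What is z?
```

Answer: 6

Derivation:
Trace (tracking z):
c = 22  # -> c = 22
z = c % 8  # -> z = 6
ans = z * 3  # -> ans = 18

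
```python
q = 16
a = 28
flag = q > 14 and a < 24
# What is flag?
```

Trace (tracking flag):
q = 16  # -> q = 16
a = 28  # -> a = 28
flag = q > 14 and a < 24  # -> flag = False

Answer: False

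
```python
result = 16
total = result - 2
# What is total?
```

Answer: 14

Derivation:
Trace (tracking total):
result = 16  # -> result = 16
total = result - 2  # -> total = 14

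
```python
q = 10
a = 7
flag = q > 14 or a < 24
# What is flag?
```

Trace (tracking flag):
q = 10  # -> q = 10
a = 7  # -> a = 7
flag = q > 14 or a < 24  # -> flag = True

Answer: True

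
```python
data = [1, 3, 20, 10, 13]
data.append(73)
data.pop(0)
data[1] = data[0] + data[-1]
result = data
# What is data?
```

Answer: [3, 76, 10, 13, 73]

Derivation:
Trace (tracking data):
data = [1, 3, 20, 10, 13]  # -> data = [1, 3, 20, 10, 13]
data.append(73)  # -> data = [1, 3, 20, 10, 13, 73]
data.pop(0)  # -> data = [3, 20, 10, 13, 73]
data[1] = data[0] + data[-1]  # -> data = [3, 76, 10, 13, 73]
result = data  # -> result = [3, 76, 10, 13, 73]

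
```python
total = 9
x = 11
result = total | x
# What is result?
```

Trace (tracking result):
total = 9  # -> total = 9
x = 11  # -> x = 11
result = total | x  # -> result = 11

Answer: 11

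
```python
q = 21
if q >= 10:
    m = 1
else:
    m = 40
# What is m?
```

Answer: 1

Derivation:
Trace (tracking m):
q = 21  # -> q = 21
if q >= 10:  # condition is True
    m = 1  # -> m = 1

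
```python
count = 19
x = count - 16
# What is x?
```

Trace (tracking x):
count = 19  # -> count = 19
x = count - 16  # -> x = 3

Answer: 3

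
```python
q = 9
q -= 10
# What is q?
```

Answer: -1

Derivation:
Trace (tracking q):
q = 9  # -> q = 9
q -= 10  # -> q = -1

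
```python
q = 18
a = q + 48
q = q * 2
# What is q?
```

Trace (tracking q):
q = 18  # -> q = 18
a = q + 48  # -> a = 66
q = q * 2  # -> q = 36

Answer: 36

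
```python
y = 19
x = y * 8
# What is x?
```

Answer: 152

Derivation:
Trace (tracking x):
y = 19  # -> y = 19
x = y * 8  # -> x = 152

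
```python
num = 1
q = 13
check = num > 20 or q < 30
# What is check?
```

Trace (tracking check):
num = 1  # -> num = 1
q = 13  # -> q = 13
check = num > 20 or q < 30  # -> check = True

Answer: True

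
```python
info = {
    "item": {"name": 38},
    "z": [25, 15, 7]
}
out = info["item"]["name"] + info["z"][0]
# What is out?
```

Answer: 63

Derivation:
Trace (tracking out):
info = {'item': {'name': 38}, 'z': [25, 15, 7]}  # -> info = {'item': {'name': 38}, 'z': [25, 15, 7]}
out = info['item']['name'] + info['z'][0]  # -> out = 63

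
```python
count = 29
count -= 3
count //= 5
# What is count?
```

Answer: 5

Derivation:
Trace (tracking count):
count = 29  # -> count = 29
count -= 3  # -> count = 26
count //= 5  # -> count = 5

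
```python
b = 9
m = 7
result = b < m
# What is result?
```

Trace (tracking result):
b = 9  # -> b = 9
m = 7  # -> m = 7
result = b < m  # -> result = False

Answer: False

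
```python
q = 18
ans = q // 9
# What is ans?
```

Trace (tracking ans):
q = 18  # -> q = 18
ans = q // 9  # -> ans = 2

Answer: 2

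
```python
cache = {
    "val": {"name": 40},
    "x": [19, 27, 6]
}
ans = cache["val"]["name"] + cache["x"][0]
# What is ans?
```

Answer: 59

Derivation:
Trace (tracking ans):
cache = {'val': {'name': 40}, 'x': [19, 27, 6]}  # -> cache = {'val': {'name': 40}, 'x': [19, 27, 6]}
ans = cache['val']['name'] + cache['x'][0]  # -> ans = 59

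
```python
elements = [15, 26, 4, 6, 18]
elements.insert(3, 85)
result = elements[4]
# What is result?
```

Trace (tracking result):
elements = [15, 26, 4, 6, 18]  # -> elements = [15, 26, 4, 6, 18]
elements.insert(3, 85)  # -> elements = [15, 26, 4, 85, 6, 18]
result = elements[4]  # -> result = 6

Answer: 6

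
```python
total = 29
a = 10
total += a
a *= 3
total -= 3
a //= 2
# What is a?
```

Answer: 15

Derivation:
Trace (tracking a):
total = 29  # -> total = 29
a = 10  # -> a = 10
total += a  # -> total = 39
a *= 3  # -> a = 30
total -= 3  # -> total = 36
a //= 2  # -> a = 15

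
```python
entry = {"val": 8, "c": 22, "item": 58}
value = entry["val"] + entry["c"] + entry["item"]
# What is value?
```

Answer: 88

Derivation:
Trace (tracking value):
entry = {'val': 8, 'c': 22, 'item': 58}  # -> entry = {'val': 8, 'c': 22, 'item': 58}
value = entry['val'] + entry['c'] + entry['item']  # -> value = 88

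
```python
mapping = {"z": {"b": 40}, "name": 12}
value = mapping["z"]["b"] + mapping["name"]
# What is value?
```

Answer: 52

Derivation:
Trace (tracking value):
mapping = {'z': {'b': 40}, 'name': 12}  # -> mapping = {'z': {'b': 40}, 'name': 12}
value = mapping['z']['b'] + mapping['name']  # -> value = 52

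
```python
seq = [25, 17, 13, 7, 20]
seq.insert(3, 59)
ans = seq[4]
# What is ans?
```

Answer: 7

Derivation:
Trace (tracking ans):
seq = [25, 17, 13, 7, 20]  # -> seq = [25, 17, 13, 7, 20]
seq.insert(3, 59)  # -> seq = [25, 17, 13, 59, 7, 20]
ans = seq[4]  # -> ans = 7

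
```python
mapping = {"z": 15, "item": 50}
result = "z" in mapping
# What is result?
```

Trace (tracking result):
mapping = {'z': 15, 'item': 50}  # -> mapping = {'z': 15, 'item': 50}
result = 'z' in mapping  # -> result = True

Answer: True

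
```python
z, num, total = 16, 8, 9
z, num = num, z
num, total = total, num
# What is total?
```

Trace (tracking total):
z, num, total = (16, 8, 9)  # -> z = 16, num = 8, total = 9
z, num = (num, z)  # -> z = 8, num = 16
num, total = (total, num)  # -> num = 9, total = 16

Answer: 16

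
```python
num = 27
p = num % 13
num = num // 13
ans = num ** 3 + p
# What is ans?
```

Trace (tracking ans):
num = 27  # -> num = 27
p = num % 13  # -> p = 1
num = num // 13  # -> num = 2
ans = num ** 3 + p  # -> ans = 9

Answer: 9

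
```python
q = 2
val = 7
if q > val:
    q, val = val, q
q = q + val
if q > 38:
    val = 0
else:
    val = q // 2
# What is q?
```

Trace (tracking q):
q = 2  # -> q = 2
val = 7  # -> val = 7
if q > val:  # condition is False
q = q + val  # -> q = 9
if q > 38:  # condition is False
else:
    val = q // 2  # -> val = 4

Answer: 9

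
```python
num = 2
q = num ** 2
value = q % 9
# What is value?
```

Answer: 4

Derivation:
Trace (tracking value):
num = 2  # -> num = 2
q = num ** 2  # -> q = 4
value = q % 9  # -> value = 4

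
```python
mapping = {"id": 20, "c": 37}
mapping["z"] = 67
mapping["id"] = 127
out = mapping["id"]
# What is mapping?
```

Trace (tracking mapping):
mapping = {'id': 20, 'c': 37}  # -> mapping = {'id': 20, 'c': 37}
mapping['z'] = 67  # -> mapping = {'id': 20, 'c': 37, 'z': 67}
mapping['id'] = 127  # -> mapping = {'id': 127, 'c': 37, 'z': 67}
out = mapping['id']  # -> out = 127

Answer: {'id': 127, 'c': 37, 'z': 67}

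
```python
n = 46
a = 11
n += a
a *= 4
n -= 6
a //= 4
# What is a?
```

Trace (tracking a):
n = 46  # -> n = 46
a = 11  # -> a = 11
n += a  # -> n = 57
a *= 4  # -> a = 44
n -= 6  # -> n = 51
a //= 4  # -> a = 11

Answer: 11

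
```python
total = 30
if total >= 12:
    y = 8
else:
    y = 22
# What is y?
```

Answer: 8

Derivation:
Trace (tracking y):
total = 30  # -> total = 30
if total >= 12:  # condition is True
    y = 8  # -> y = 8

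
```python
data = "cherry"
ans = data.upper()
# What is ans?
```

Answer: 'CHERRY'

Derivation:
Trace (tracking ans):
data = 'cherry'  # -> data = 'cherry'
ans = data.upper()  # -> ans = 'CHERRY'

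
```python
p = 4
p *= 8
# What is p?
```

Answer: 32

Derivation:
Trace (tracking p):
p = 4  # -> p = 4
p *= 8  # -> p = 32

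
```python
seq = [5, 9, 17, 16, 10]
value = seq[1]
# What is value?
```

Trace (tracking value):
seq = [5, 9, 17, 16, 10]  # -> seq = [5, 9, 17, 16, 10]
value = seq[1]  # -> value = 9

Answer: 9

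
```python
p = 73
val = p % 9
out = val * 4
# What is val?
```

Answer: 1

Derivation:
Trace (tracking val):
p = 73  # -> p = 73
val = p % 9  # -> val = 1
out = val * 4  # -> out = 4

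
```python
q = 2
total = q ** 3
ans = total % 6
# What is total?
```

Trace (tracking total):
q = 2  # -> q = 2
total = q ** 3  # -> total = 8
ans = total % 6  # -> ans = 2

Answer: 8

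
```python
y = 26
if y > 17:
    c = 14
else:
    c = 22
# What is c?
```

Answer: 14

Derivation:
Trace (tracking c):
y = 26  # -> y = 26
if y > 17:  # condition is True
    c = 14  # -> c = 14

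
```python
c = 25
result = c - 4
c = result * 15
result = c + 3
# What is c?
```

Trace (tracking c):
c = 25  # -> c = 25
result = c - 4  # -> result = 21
c = result * 15  # -> c = 315
result = c + 3  # -> result = 318

Answer: 315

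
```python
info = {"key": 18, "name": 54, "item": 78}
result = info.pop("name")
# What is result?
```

Answer: 54

Derivation:
Trace (tracking result):
info = {'key': 18, 'name': 54, 'item': 78}  # -> info = {'key': 18, 'name': 54, 'item': 78}
result = info.pop('name')  # -> result = 54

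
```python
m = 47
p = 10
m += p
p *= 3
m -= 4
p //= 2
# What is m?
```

Answer: 53

Derivation:
Trace (tracking m):
m = 47  # -> m = 47
p = 10  # -> p = 10
m += p  # -> m = 57
p *= 3  # -> p = 30
m -= 4  # -> m = 53
p //= 2  # -> p = 15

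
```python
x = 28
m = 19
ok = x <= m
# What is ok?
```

Answer: False

Derivation:
Trace (tracking ok):
x = 28  # -> x = 28
m = 19  # -> m = 19
ok = x <= m  # -> ok = False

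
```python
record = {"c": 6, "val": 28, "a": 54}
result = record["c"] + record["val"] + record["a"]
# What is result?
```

Answer: 88

Derivation:
Trace (tracking result):
record = {'c': 6, 'val': 28, 'a': 54}  # -> record = {'c': 6, 'val': 28, 'a': 54}
result = record['c'] + record['val'] + record['a']  # -> result = 88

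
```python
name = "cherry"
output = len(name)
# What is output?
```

Answer: 6

Derivation:
Trace (tracking output):
name = 'cherry'  # -> name = 'cherry'
output = len(name)  # -> output = 6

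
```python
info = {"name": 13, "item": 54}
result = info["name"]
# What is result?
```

Trace (tracking result):
info = {'name': 13, 'item': 54}  # -> info = {'name': 13, 'item': 54}
result = info['name']  # -> result = 13

Answer: 13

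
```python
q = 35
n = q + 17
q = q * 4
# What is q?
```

Trace (tracking q):
q = 35  # -> q = 35
n = q + 17  # -> n = 52
q = q * 4  # -> q = 140

Answer: 140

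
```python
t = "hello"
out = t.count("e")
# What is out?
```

Trace (tracking out):
t = 'hello'  # -> t = 'hello'
out = t.count('e')  # -> out = 1

Answer: 1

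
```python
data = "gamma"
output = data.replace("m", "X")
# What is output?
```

Trace (tracking output):
data = 'gamma'  # -> data = 'gamma'
output = data.replace('m', 'X')  # -> output = 'gaXXa'

Answer: 'gaXXa'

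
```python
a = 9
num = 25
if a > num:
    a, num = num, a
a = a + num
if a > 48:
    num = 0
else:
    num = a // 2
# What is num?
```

Answer: 17

Derivation:
Trace (tracking num):
a = 9  # -> a = 9
num = 25  # -> num = 25
if a > num:  # condition is False
a = a + num  # -> a = 34
if a > 48:  # condition is False
else:
    num = a // 2  # -> num = 17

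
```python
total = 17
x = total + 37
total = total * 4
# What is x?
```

Answer: 54

Derivation:
Trace (tracking x):
total = 17  # -> total = 17
x = total + 37  # -> x = 54
total = total * 4  # -> total = 68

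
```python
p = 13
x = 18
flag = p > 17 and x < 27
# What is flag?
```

Answer: False

Derivation:
Trace (tracking flag):
p = 13  # -> p = 13
x = 18  # -> x = 18
flag = p > 17 and x < 27  # -> flag = False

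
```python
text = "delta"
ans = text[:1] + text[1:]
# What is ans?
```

Trace (tracking ans):
text = 'delta'  # -> text = 'delta'
ans = text[:1] + text[1:]  # -> ans = 'delta'

Answer: 'delta'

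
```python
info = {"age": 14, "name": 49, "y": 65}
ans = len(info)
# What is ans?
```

Answer: 3

Derivation:
Trace (tracking ans):
info = {'age': 14, 'name': 49, 'y': 65}  # -> info = {'age': 14, 'name': 49, 'y': 65}
ans = len(info)  # -> ans = 3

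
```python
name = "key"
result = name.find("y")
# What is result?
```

Answer: 2

Derivation:
Trace (tracking result):
name = 'key'  # -> name = 'key'
result = name.find('y')  # -> result = 2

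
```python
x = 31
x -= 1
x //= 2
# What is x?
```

Trace (tracking x):
x = 31  # -> x = 31
x -= 1  # -> x = 30
x //= 2  # -> x = 15

Answer: 15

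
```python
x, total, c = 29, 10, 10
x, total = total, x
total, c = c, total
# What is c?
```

Trace (tracking c):
x, total, c = (29, 10, 10)  # -> x = 29, total = 10, c = 10
x, total = (total, x)  # -> x = 10, total = 29
total, c = (c, total)  # -> total = 10, c = 29

Answer: 29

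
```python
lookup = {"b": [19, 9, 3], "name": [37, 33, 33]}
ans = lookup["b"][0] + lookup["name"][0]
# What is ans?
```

Trace (tracking ans):
lookup = {'b': [19, 9, 3], 'name': [37, 33, 33]}  # -> lookup = {'b': [19, 9, 3], 'name': [37, 33, 33]}
ans = lookup['b'][0] + lookup['name'][0]  # -> ans = 56

Answer: 56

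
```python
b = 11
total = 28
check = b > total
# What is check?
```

Answer: False

Derivation:
Trace (tracking check):
b = 11  # -> b = 11
total = 28  # -> total = 28
check = b > total  # -> check = False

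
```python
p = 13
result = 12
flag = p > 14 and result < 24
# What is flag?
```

Answer: False

Derivation:
Trace (tracking flag):
p = 13  # -> p = 13
result = 12  # -> result = 12
flag = p > 14 and result < 24  # -> flag = False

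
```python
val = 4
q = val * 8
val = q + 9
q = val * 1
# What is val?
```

Answer: 41

Derivation:
Trace (tracking val):
val = 4  # -> val = 4
q = val * 8  # -> q = 32
val = q + 9  # -> val = 41
q = val * 1  # -> q = 41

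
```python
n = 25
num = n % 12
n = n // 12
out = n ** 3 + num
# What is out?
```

Answer: 9

Derivation:
Trace (tracking out):
n = 25  # -> n = 25
num = n % 12  # -> num = 1
n = n // 12  # -> n = 2
out = n ** 3 + num  # -> out = 9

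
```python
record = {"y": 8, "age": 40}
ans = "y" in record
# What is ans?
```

Answer: True

Derivation:
Trace (tracking ans):
record = {'y': 8, 'age': 40}  # -> record = {'y': 8, 'age': 40}
ans = 'y' in record  # -> ans = True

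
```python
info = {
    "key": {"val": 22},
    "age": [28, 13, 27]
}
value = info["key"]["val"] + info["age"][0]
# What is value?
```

Answer: 50

Derivation:
Trace (tracking value):
info = {'key': {'val': 22}, 'age': [28, 13, 27]}  # -> info = {'key': {'val': 22}, 'age': [28, 13, 27]}
value = info['key']['val'] + info['age'][0]  # -> value = 50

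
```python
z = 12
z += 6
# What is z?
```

Answer: 18

Derivation:
Trace (tracking z):
z = 12  # -> z = 12
z += 6  # -> z = 18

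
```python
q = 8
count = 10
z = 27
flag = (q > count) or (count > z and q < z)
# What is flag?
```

Answer: False

Derivation:
Trace (tracking flag):
q = 8  # -> q = 8
count = 10  # -> count = 10
z = 27  # -> z = 27
flag = q > count or (count > z and q < z)  # -> flag = False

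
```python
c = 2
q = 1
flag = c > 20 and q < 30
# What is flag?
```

Trace (tracking flag):
c = 2  # -> c = 2
q = 1  # -> q = 1
flag = c > 20 and q < 30  # -> flag = False

Answer: False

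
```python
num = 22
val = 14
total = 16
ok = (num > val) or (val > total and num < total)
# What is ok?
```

Answer: True

Derivation:
Trace (tracking ok):
num = 22  # -> num = 22
val = 14  # -> val = 14
total = 16  # -> total = 16
ok = num > val or (val > total and num < total)  # -> ok = True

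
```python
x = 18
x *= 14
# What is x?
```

Answer: 252

Derivation:
Trace (tracking x):
x = 18  # -> x = 18
x *= 14  # -> x = 252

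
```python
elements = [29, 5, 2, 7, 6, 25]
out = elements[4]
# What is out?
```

Trace (tracking out):
elements = [29, 5, 2, 7, 6, 25]  # -> elements = [29, 5, 2, 7, 6, 25]
out = elements[4]  # -> out = 6

Answer: 6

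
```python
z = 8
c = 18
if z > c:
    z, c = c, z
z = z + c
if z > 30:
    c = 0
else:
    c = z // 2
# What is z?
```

Trace (tracking z):
z = 8  # -> z = 8
c = 18  # -> c = 18
if z > c:  # condition is False
z = z + c  # -> z = 26
if z > 30:  # condition is False
else:
    c = z // 2  # -> c = 13

Answer: 26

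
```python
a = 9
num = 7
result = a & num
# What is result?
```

Answer: 1

Derivation:
Trace (tracking result):
a = 9  # -> a = 9
num = 7  # -> num = 7
result = a & num  # -> result = 1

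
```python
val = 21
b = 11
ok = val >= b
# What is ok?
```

Trace (tracking ok):
val = 21  # -> val = 21
b = 11  # -> b = 11
ok = val >= b  # -> ok = True

Answer: True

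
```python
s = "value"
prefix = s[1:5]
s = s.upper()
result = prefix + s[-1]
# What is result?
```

Answer: 'alueE'

Derivation:
Trace (tracking result):
s = 'value'  # -> s = 'value'
prefix = s[1:5]  # -> prefix = 'alue'
s = s.upper()  # -> s = 'VALUE'
result = prefix + s[-1]  # -> result = 'alueE'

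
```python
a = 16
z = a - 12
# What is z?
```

Trace (tracking z):
a = 16  # -> a = 16
z = a - 12  # -> z = 4

Answer: 4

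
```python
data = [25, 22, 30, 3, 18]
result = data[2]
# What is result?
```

Trace (tracking result):
data = [25, 22, 30, 3, 18]  # -> data = [25, 22, 30, 3, 18]
result = data[2]  # -> result = 30

Answer: 30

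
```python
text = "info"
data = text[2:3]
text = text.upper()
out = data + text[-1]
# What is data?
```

Answer: 'f'

Derivation:
Trace (tracking data):
text = 'info'  # -> text = 'info'
data = text[2:3]  # -> data = 'f'
text = text.upper()  # -> text = 'INFO'
out = data + text[-1]  # -> out = 'fO'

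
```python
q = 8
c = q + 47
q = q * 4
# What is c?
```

Answer: 55

Derivation:
Trace (tracking c):
q = 8  # -> q = 8
c = q + 47  # -> c = 55
q = q * 4  # -> q = 32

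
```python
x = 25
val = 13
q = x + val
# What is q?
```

Trace (tracking q):
x = 25  # -> x = 25
val = 13  # -> val = 13
q = x + val  # -> q = 38

Answer: 38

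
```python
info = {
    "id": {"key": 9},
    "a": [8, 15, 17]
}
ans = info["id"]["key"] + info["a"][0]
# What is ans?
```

Trace (tracking ans):
info = {'id': {'key': 9}, 'a': [8, 15, 17]}  # -> info = {'id': {'key': 9}, 'a': [8, 15, 17]}
ans = info['id']['key'] + info['a'][0]  # -> ans = 17

Answer: 17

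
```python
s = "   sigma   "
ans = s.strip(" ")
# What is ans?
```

Answer: 'sigma'

Derivation:
Trace (tracking ans):
s = '   sigma   '  # -> s = '   sigma   '
ans = s.strip(' ')  # -> ans = 'sigma'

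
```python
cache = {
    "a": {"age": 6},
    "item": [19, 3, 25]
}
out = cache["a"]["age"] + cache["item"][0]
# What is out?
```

Trace (tracking out):
cache = {'a': {'age': 6}, 'item': [19, 3, 25]}  # -> cache = {'a': {'age': 6}, 'item': [19, 3, 25]}
out = cache['a']['age'] + cache['item'][0]  # -> out = 25

Answer: 25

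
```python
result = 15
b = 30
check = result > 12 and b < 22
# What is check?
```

Trace (tracking check):
result = 15  # -> result = 15
b = 30  # -> b = 30
check = result > 12 and b < 22  # -> check = False

Answer: False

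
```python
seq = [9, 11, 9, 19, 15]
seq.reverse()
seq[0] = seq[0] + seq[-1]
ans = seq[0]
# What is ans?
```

Trace (tracking ans):
seq = [9, 11, 9, 19, 15]  # -> seq = [9, 11, 9, 19, 15]
seq.reverse()  # -> seq = [15, 19, 9, 11, 9]
seq[0] = seq[0] + seq[-1]  # -> seq = [24, 19, 9, 11, 9]
ans = seq[0]  # -> ans = 24

Answer: 24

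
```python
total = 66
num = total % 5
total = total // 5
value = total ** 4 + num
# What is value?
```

Answer: 28562

Derivation:
Trace (tracking value):
total = 66  # -> total = 66
num = total % 5  # -> num = 1
total = total // 5  # -> total = 13
value = total ** 4 + num  # -> value = 28562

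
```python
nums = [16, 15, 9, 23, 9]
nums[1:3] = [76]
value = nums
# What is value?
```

Answer: [16, 76, 23, 9]

Derivation:
Trace (tracking value):
nums = [16, 15, 9, 23, 9]  # -> nums = [16, 15, 9, 23, 9]
nums[1:3] = [76]  # -> nums = [16, 76, 23, 9]
value = nums  # -> value = [16, 76, 23, 9]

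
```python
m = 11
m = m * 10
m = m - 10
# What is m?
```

Answer: 100

Derivation:
Trace (tracking m):
m = 11  # -> m = 11
m = m * 10  # -> m = 110
m = m - 10  # -> m = 100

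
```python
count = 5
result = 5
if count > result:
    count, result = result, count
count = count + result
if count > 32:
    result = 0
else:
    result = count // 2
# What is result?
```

Trace (tracking result):
count = 5  # -> count = 5
result = 5  # -> result = 5
if count > result:  # condition is False
count = count + result  # -> count = 10
if count > 32:  # condition is False
else:
    result = count // 2  # -> result = 5

Answer: 5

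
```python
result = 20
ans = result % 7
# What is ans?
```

Trace (tracking ans):
result = 20  # -> result = 20
ans = result % 7  # -> ans = 6

Answer: 6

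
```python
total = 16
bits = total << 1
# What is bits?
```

Trace (tracking bits):
total = 16  # -> total = 16
bits = total << 1  # -> bits = 32

Answer: 32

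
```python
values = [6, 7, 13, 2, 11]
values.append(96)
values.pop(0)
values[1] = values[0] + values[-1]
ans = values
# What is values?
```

Trace (tracking values):
values = [6, 7, 13, 2, 11]  # -> values = [6, 7, 13, 2, 11]
values.append(96)  # -> values = [6, 7, 13, 2, 11, 96]
values.pop(0)  # -> values = [7, 13, 2, 11, 96]
values[1] = values[0] + values[-1]  # -> values = [7, 103, 2, 11, 96]
ans = values  # -> ans = [7, 103, 2, 11, 96]

Answer: [7, 103, 2, 11, 96]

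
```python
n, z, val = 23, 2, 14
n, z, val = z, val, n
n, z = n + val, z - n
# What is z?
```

Trace (tracking z):
n, z, val = (23, 2, 14)  # -> n = 23, z = 2, val = 14
n, z, val = (z, val, n)  # -> n = 2, z = 14, val = 23
n, z = (n + val, z - n)  # -> n = 25, z = 12

Answer: 12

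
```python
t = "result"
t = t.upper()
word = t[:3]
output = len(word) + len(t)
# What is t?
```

Trace (tracking t):
t = 'result'  # -> t = 'result'
t = t.upper()  # -> t = 'RESULT'
word = t[:3]  # -> word = 'RES'
output = len(word) + len(t)  # -> output = 9

Answer: 'RESULT'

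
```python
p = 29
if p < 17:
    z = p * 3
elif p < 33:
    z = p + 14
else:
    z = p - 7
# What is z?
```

Answer: 43

Derivation:
Trace (tracking z):
p = 29  # -> p = 29
if p < 17:  # condition is False
elif p < 33:  # condition is True
    z = p + 14  # -> z = 43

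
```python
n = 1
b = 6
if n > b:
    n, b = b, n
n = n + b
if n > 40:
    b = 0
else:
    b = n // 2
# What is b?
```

Answer: 3

Derivation:
Trace (tracking b):
n = 1  # -> n = 1
b = 6  # -> b = 6
if n > b:  # condition is False
n = n + b  # -> n = 7
if n > 40:  # condition is False
else:
    b = n // 2  # -> b = 3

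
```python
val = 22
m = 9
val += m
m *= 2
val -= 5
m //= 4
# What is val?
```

Answer: 26

Derivation:
Trace (tracking val):
val = 22  # -> val = 22
m = 9  # -> m = 9
val += m  # -> val = 31
m *= 2  # -> m = 18
val -= 5  # -> val = 26
m //= 4  # -> m = 4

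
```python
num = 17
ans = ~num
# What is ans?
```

Answer: -18

Derivation:
Trace (tracking ans):
num = 17  # -> num = 17
ans = ~num  # -> ans = -18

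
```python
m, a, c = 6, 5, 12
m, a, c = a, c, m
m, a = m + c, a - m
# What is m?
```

Answer: 11

Derivation:
Trace (tracking m):
m, a, c = (6, 5, 12)  # -> m = 6, a = 5, c = 12
m, a, c = (a, c, m)  # -> m = 5, a = 12, c = 6
m, a = (m + c, a - m)  # -> m = 11, a = 7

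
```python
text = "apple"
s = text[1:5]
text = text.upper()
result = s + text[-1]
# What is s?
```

Trace (tracking s):
text = 'apple'  # -> text = 'apple'
s = text[1:5]  # -> s = 'pple'
text = text.upper()  # -> text = 'APPLE'
result = s + text[-1]  # -> result = 'ppleE'

Answer: 'pple'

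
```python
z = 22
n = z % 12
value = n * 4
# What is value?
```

Answer: 40

Derivation:
Trace (tracking value):
z = 22  # -> z = 22
n = z % 12  # -> n = 10
value = n * 4  # -> value = 40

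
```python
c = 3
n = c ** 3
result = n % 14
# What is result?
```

Trace (tracking result):
c = 3  # -> c = 3
n = c ** 3  # -> n = 27
result = n % 14  # -> result = 13

Answer: 13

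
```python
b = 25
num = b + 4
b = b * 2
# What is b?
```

Answer: 50

Derivation:
Trace (tracking b):
b = 25  # -> b = 25
num = b + 4  # -> num = 29
b = b * 2  # -> b = 50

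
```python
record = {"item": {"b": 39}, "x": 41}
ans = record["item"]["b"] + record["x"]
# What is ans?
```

Trace (tracking ans):
record = {'item': {'b': 39}, 'x': 41}  # -> record = {'item': {'b': 39}, 'x': 41}
ans = record['item']['b'] + record['x']  # -> ans = 80

Answer: 80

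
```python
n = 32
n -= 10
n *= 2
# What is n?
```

Answer: 44

Derivation:
Trace (tracking n):
n = 32  # -> n = 32
n -= 10  # -> n = 22
n *= 2  # -> n = 44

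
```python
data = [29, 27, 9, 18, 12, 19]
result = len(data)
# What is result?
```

Trace (tracking result):
data = [29, 27, 9, 18, 12, 19]  # -> data = [29, 27, 9, 18, 12, 19]
result = len(data)  # -> result = 6

Answer: 6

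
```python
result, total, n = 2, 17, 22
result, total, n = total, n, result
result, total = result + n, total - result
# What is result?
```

Trace (tracking result):
result, total, n = (2, 17, 22)  # -> result = 2, total = 17, n = 22
result, total, n = (total, n, result)  # -> result = 17, total = 22, n = 2
result, total = (result + n, total - result)  # -> result = 19, total = 5

Answer: 19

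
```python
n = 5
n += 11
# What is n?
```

Answer: 16

Derivation:
Trace (tracking n):
n = 5  # -> n = 5
n += 11  # -> n = 16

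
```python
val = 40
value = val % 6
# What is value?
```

Trace (tracking value):
val = 40  # -> val = 40
value = val % 6  # -> value = 4

Answer: 4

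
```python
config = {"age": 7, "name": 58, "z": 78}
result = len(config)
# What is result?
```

Answer: 3

Derivation:
Trace (tracking result):
config = {'age': 7, 'name': 58, 'z': 78}  # -> config = {'age': 7, 'name': 58, 'z': 78}
result = len(config)  # -> result = 3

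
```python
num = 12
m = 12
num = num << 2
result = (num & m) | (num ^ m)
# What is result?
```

Trace (tracking result):
num = 12  # -> num = 12
m = 12  # -> m = 12
num = num << 2  # -> num = 48
result = num & m | num ^ m  # -> result = 60

Answer: 60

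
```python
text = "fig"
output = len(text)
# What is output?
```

Answer: 3

Derivation:
Trace (tracking output):
text = 'fig'  # -> text = 'fig'
output = len(text)  # -> output = 3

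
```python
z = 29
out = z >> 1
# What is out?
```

Answer: 14

Derivation:
Trace (tracking out):
z = 29  # -> z = 29
out = z >> 1  # -> out = 14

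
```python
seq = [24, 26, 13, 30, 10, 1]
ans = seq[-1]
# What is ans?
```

Answer: 1

Derivation:
Trace (tracking ans):
seq = [24, 26, 13, 30, 10, 1]  # -> seq = [24, 26, 13, 30, 10, 1]
ans = seq[-1]  # -> ans = 1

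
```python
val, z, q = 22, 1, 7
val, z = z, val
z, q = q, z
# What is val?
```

Trace (tracking val):
val, z, q = (22, 1, 7)  # -> val = 22, z = 1, q = 7
val, z = (z, val)  # -> val = 1, z = 22
z, q = (q, z)  # -> z = 7, q = 22

Answer: 1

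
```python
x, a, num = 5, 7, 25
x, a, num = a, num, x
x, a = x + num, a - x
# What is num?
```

Trace (tracking num):
x, a, num = (5, 7, 25)  # -> x = 5, a = 7, num = 25
x, a, num = (a, num, x)  # -> x = 7, a = 25, num = 5
x, a = (x + num, a - x)  # -> x = 12, a = 18

Answer: 5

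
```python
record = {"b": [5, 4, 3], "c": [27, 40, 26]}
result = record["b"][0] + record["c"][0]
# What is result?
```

Answer: 32

Derivation:
Trace (tracking result):
record = {'b': [5, 4, 3], 'c': [27, 40, 26]}  # -> record = {'b': [5, 4, 3], 'c': [27, 40, 26]}
result = record['b'][0] + record['c'][0]  # -> result = 32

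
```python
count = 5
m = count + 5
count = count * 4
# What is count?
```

Trace (tracking count):
count = 5  # -> count = 5
m = count + 5  # -> m = 10
count = count * 4  # -> count = 20

Answer: 20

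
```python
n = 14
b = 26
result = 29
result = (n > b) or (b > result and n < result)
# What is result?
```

Trace (tracking result):
n = 14  # -> n = 14
b = 26  # -> b = 26
result = 29  # -> result = 29
result = n > b or (b > result and n < result)  # -> result = False

Answer: False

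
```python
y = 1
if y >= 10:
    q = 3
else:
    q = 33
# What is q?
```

Trace (tracking q):
y = 1  # -> y = 1
if y >= 10:  # condition is False
else:
    q = 33  # -> q = 33

Answer: 33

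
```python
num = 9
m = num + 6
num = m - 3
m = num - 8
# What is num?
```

Trace (tracking num):
num = 9  # -> num = 9
m = num + 6  # -> m = 15
num = m - 3  # -> num = 12
m = num - 8  # -> m = 4

Answer: 12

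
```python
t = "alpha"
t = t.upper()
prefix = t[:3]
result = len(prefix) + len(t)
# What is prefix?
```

Answer: 'ALP'

Derivation:
Trace (tracking prefix):
t = 'alpha'  # -> t = 'alpha'
t = t.upper()  # -> t = 'ALPHA'
prefix = t[:3]  # -> prefix = 'ALP'
result = len(prefix) + len(t)  # -> result = 8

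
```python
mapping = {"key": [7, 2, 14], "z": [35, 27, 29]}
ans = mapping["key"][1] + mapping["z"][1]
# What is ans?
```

Answer: 29

Derivation:
Trace (tracking ans):
mapping = {'key': [7, 2, 14], 'z': [35, 27, 29]}  # -> mapping = {'key': [7, 2, 14], 'z': [35, 27, 29]}
ans = mapping['key'][1] + mapping['z'][1]  # -> ans = 29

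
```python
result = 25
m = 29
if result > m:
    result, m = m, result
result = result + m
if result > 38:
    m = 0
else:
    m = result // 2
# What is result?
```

Trace (tracking result):
result = 25  # -> result = 25
m = 29  # -> m = 29
if result > m:  # condition is False
result = result + m  # -> result = 54
if result > 38:  # condition is True
    m = 0  # -> m = 0

Answer: 54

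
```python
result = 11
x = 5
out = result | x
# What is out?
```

Answer: 15

Derivation:
Trace (tracking out):
result = 11  # -> result = 11
x = 5  # -> x = 5
out = result | x  # -> out = 15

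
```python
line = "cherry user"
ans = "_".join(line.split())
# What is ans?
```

Trace (tracking ans):
line = 'cherry user'  # -> line = 'cherry user'
ans = '_'.join(line.split())  # -> ans = 'cherry_user'

Answer: 'cherry_user'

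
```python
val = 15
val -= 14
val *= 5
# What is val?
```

Answer: 5

Derivation:
Trace (tracking val):
val = 15  # -> val = 15
val -= 14  # -> val = 1
val *= 5  # -> val = 5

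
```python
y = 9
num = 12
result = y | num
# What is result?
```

Answer: 13

Derivation:
Trace (tracking result):
y = 9  # -> y = 9
num = 12  # -> num = 12
result = y | num  # -> result = 13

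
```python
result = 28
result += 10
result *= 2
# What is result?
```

Answer: 76

Derivation:
Trace (tracking result):
result = 28  # -> result = 28
result += 10  # -> result = 38
result *= 2  # -> result = 76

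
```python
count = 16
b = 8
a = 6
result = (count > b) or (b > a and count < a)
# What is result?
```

Answer: True

Derivation:
Trace (tracking result):
count = 16  # -> count = 16
b = 8  # -> b = 8
a = 6  # -> a = 6
result = count > b or (b > a and count < a)  # -> result = True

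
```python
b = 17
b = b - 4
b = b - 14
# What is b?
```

Answer: -1

Derivation:
Trace (tracking b):
b = 17  # -> b = 17
b = b - 4  # -> b = 13
b = b - 14  # -> b = -1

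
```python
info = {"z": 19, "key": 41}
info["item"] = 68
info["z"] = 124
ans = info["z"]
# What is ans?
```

Answer: 124

Derivation:
Trace (tracking ans):
info = {'z': 19, 'key': 41}  # -> info = {'z': 19, 'key': 41}
info['item'] = 68  # -> info = {'z': 19, 'key': 41, 'item': 68}
info['z'] = 124  # -> info = {'z': 124, 'key': 41, 'item': 68}
ans = info['z']  # -> ans = 124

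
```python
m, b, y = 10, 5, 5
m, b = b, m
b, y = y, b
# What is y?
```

Answer: 10

Derivation:
Trace (tracking y):
m, b, y = (10, 5, 5)  # -> m = 10, b = 5, y = 5
m, b = (b, m)  # -> m = 5, b = 10
b, y = (y, b)  # -> b = 5, y = 10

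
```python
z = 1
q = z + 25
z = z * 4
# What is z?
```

Answer: 4

Derivation:
Trace (tracking z):
z = 1  # -> z = 1
q = z + 25  # -> q = 26
z = z * 4  # -> z = 4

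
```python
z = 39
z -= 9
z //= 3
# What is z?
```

Answer: 10

Derivation:
Trace (tracking z):
z = 39  # -> z = 39
z -= 9  # -> z = 30
z //= 3  # -> z = 10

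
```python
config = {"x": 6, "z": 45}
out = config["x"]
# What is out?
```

Answer: 6

Derivation:
Trace (tracking out):
config = {'x': 6, 'z': 45}  # -> config = {'x': 6, 'z': 45}
out = config['x']  # -> out = 6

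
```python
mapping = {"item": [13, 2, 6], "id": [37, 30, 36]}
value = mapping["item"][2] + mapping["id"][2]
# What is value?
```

Answer: 42

Derivation:
Trace (tracking value):
mapping = {'item': [13, 2, 6], 'id': [37, 30, 36]}  # -> mapping = {'item': [13, 2, 6], 'id': [37, 30, 36]}
value = mapping['item'][2] + mapping['id'][2]  # -> value = 42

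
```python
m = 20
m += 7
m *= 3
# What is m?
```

Trace (tracking m):
m = 20  # -> m = 20
m += 7  # -> m = 27
m *= 3  # -> m = 81

Answer: 81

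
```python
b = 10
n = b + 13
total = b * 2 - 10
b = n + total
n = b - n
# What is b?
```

Answer: 33

Derivation:
Trace (tracking b):
b = 10  # -> b = 10
n = b + 13  # -> n = 23
total = b * 2 - 10  # -> total = 10
b = n + total  # -> b = 33
n = b - n  # -> n = 10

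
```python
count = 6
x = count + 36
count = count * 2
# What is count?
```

Answer: 12

Derivation:
Trace (tracking count):
count = 6  # -> count = 6
x = count + 36  # -> x = 42
count = count * 2  # -> count = 12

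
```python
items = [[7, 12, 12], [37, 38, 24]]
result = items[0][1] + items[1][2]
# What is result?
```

Answer: 36

Derivation:
Trace (tracking result):
items = [[7, 12, 12], [37, 38, 24]]  # -> items = [[7, 12, 12], [37, 38, 24]]
result = items[0][1] + items[1][2]  # -> result = 36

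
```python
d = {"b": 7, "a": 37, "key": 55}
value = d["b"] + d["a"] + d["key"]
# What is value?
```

Answer: 99

Derivation:
Trace (tracking value):
d = {'b': 7, 'a': 37, 'key': 55}  # -> d = {'b': 7, 'a': 37, 'key': 55}
value = d['b'] + d['a'] + d['key']  # -> value = 99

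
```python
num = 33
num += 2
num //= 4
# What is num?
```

Trace (tracking num):
num = 33  # -> num = 33
num += 2  # -> num = 35
num //= 4  # -> num = 8

Answer: 8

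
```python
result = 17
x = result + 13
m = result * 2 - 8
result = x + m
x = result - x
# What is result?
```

Trace (tracking result):
result = 17  # -> result = 17
x = result + 13  # -> x = 30
m = result * 2 - 8  # -> m = 26
result = x + m  # -> result = 56
x = result - x  # -> x = 26

Answer: 56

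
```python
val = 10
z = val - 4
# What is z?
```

Answer: 6

Derivation:
Trace (tracking z):
val = 10  # -> val = 10
z = val - 4  # -> z = 6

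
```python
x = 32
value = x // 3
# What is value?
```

Trace (tracking value):
x = 32  # -> x = 32
value = x // 3  # -> value = 10

Answer: 10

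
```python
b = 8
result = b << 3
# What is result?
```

Answer: 64

Derivation:
Trace (tracking result):
b = 8  # -> b = 8
result = b << 3  # -> result = 64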